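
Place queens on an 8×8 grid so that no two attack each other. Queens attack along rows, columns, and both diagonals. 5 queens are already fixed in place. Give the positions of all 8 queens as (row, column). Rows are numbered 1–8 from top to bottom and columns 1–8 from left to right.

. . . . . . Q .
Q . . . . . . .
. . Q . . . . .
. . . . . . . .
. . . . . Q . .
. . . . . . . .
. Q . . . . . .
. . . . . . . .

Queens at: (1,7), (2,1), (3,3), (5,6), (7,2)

(1,7) (2,1) (3,3) (4,8) (5,6) (6,4) (7,2) (8,5)

Row 4: attacked by (1,7)→{4,7}; (2,1)→{1,3}; (3,3)→{2,3,4}; (5,6)→{5,6,7}; (7,2)→{2,5}. Safe: 8. Place at column 8.
Row 6: attacked by (1,7)→{2,7}; (2,1)→{1,5}; (3,3)→{3,6}; (4,8)→{6,8}; (5,6)→{5,6,7}; (7,2)→{1,2,3}. Safe: 4. Place at column 4.
Row 8: attacked by (1,7)→{7}; (2,1)→{1,7}; (3,3)→{3,8}; (4,8)→{4,8}; (5,6)→{3,6}; (6,4)→{2,4,6}; (7,2)→{1,2,3}. Safe: 5. Place at column 5.
Columns [7, 1, 3, 8, 6, 4, 2, 5], r−c [-6, 1, 0, -4, -1, 2, 5, 3], r+c [8, 3, 6, 12, 11, 10, 9, 13] are all distinct, so no two queens attack.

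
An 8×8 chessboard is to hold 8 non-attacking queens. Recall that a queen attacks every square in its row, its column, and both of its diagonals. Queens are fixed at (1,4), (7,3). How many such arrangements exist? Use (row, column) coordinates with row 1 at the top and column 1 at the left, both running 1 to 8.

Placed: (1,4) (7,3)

Branch on row 2: col 1 → 1; col 2 → 2; col 6 → 2; col 7 → 1.
Sum: 1 + 2 + 2 + 1 = 6.

6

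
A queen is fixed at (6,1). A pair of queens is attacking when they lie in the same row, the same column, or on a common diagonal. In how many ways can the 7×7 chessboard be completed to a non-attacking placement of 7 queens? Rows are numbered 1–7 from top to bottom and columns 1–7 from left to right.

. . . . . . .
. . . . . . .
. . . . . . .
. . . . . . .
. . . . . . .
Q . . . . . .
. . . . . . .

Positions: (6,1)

Branch on row 1: col 2 → 1; col 3 → 1; col 4 → 2; col 5 → 2; col 7 → 1.
Sum: 1 + 1 + 2 + 2 + 1 = 7.

7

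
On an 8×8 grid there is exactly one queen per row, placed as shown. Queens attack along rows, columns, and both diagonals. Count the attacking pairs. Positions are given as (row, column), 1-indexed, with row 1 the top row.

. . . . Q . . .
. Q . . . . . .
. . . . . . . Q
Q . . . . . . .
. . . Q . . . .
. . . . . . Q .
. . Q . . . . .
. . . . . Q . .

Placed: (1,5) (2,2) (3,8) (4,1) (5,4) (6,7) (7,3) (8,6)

All columns are distinct and no two queens satisfy |Δrow| = |Δcol|, so no pair attacks.

0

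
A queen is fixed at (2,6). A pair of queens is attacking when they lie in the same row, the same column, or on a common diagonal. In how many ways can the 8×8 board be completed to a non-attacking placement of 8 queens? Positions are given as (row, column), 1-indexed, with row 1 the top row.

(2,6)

Branch on row 1: col 1 → 1; col 2 → 2; col 3 → 8; col 4 → 3; col 8 → 0.
Sum: 1 + 2 + 8 + 3 + 0 = 14.

14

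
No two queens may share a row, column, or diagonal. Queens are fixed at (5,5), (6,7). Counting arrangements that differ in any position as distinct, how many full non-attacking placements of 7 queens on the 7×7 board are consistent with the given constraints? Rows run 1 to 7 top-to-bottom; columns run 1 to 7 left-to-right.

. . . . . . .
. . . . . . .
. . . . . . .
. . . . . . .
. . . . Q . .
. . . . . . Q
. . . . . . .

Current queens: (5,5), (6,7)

2

Branch on row 1: col 3 → 1; col 4 → 1; col 6 → 0.
Sum: 1 + 1 + 0 = 2.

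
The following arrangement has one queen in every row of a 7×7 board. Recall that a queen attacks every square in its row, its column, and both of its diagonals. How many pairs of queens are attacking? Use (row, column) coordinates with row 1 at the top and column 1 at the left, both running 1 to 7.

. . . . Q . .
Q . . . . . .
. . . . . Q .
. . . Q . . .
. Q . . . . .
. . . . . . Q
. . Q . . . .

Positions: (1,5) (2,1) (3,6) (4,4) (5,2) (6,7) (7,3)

0

All columns are distinct and no two queens satisfy |Δrow| = |Δcol|, so no pair attacks.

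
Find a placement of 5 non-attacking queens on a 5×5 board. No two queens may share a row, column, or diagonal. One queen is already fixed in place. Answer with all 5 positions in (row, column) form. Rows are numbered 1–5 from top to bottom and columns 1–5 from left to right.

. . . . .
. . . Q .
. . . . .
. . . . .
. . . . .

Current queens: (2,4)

(1,2) (2,4) (3,1) (4,3) (5,5)

Row 1: attacked by (2,4)→{3,4,5}. Safe: 1, 2. Place at column 2.
Row 3: attacked by (1,2)→{2,4}; (2,4)→{3,4,5}. Safe: 1. Place at column 1.
Row 4: attacked by (1,2)→{2,5}; (2,4)→{2,4}; (3,1)→{1,2}. Safe: 3. Place at column 3.
Row 5: attacked by (1,2)→{2}; (2,4)→{1,4}; (3,1)→{1,3}; (4,3)→{2,3,4}. Safe: 5. Place at column 5.
Columns [2, 4, 1, 3, 5], r−c [-1, -2, 2, 1, 0], r+c [3, 6, 4, 7, 10] are all distinct, so no two queens attack.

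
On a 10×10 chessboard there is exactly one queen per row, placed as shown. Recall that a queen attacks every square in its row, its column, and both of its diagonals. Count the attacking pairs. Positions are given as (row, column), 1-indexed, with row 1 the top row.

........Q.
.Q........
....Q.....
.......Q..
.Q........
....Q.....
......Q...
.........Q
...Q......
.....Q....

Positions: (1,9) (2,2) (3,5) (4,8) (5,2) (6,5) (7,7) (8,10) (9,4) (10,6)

4

Same column: (2,2)–(5,2) (column 2); (3,5)–(6,5) (column 5).
Same diagonal: (2,2)–(7,7) (|2−7| = |2−7| = 5); (3,5)–(8,10) (|3−8| = |5−10| = 5).
Total attacking pairs: 4.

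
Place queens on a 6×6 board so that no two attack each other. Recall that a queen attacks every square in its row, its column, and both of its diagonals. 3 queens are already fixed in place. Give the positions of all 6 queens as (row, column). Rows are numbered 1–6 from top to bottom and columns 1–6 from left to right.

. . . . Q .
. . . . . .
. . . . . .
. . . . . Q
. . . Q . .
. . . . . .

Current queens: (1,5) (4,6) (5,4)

Row 2: attacked by (1,5)→{4,5,6}; (4,6)→{4,6}; (5,4)→{1,4}. Safe: 2, 3. Place at column 3.
Row 3: attacked by (1,5)→{3,5}; (2,3)→{2,3,4}; (4,6)→{5,6}; (5,4)→{2,4,6}. Safe: 1. Place at column 1.
Row 6: attacked by (1,5)→{5}; (2,3)→{3}; (3,1)→{1,4}; (4,6)→{4,6}; (5,4)→{3,4,5}. Safe: 2. Place at column 2.
Columns [5, 3, 1, 6, 4, 2], r−c [-4, -1, 2, -2, 1, 4], r+c [6, 5, 4, 10, 9, 8] are all distinct, so no two queens attack.

(1,5) (2,3) (3,1) (4,6) (5,4) (6,2)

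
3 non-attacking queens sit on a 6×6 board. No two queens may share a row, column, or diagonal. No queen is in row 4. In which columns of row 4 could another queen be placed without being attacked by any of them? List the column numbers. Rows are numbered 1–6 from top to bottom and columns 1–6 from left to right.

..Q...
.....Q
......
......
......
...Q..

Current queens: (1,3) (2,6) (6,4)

columns 1, 5

(1,3) attacks row 4 at column 3 and diagonals 6.
(2,6) attacks row 4 at column 6 and diagonals 4.
(6,4) attacks row 4 at column 4 and diagonals 2, 6.
Attacked columns: {2, 3, 4, 6}. Safe: {1, 5}.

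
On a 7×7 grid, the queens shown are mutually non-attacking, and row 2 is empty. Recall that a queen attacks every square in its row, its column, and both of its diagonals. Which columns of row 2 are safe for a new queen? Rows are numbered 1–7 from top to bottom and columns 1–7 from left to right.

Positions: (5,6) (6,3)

columns 1, 2, 4, 5

(5,6) attacks row 2 at column 6 and diagonals 3.
(6,3) attacks row 2 at column 3 and diagonals 7.
Attacked columns: {3, 6, 7}. Safe: {1, 2, 4, 5}.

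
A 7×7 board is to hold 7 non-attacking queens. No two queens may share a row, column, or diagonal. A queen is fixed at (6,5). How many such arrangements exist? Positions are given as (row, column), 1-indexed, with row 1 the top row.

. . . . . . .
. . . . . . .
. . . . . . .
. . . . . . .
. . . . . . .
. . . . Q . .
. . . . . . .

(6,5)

6

Branch on row 1: col 1 → 1; col 2 → 1; col 3 → 0; col 4 → 1; col 6 → 3; col 7 → 0.
Sum: 1 + 1 + 0 + 1 + 3 + 0 = 6.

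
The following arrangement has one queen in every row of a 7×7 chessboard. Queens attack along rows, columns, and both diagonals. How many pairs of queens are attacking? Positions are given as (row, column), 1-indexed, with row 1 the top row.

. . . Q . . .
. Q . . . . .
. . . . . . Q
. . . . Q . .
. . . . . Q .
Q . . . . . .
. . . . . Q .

Same column: (5,6)–(7,6) (column 6).
Same diagonal: (4,5)–(5,6) (|4−5| = |5−6| = 1).
Total attacking pairs: 2.

2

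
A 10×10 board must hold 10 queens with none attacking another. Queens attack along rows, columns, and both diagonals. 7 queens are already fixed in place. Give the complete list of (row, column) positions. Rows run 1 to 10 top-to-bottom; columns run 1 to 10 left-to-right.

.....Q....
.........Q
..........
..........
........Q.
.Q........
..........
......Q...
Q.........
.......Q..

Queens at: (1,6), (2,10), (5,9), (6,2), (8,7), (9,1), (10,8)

Row 3: attacked by (1,6)→{4,6,8}; (2,10)→{9,10}; (5,9)→{7,9}; (6,2)→{2,5}; (8,7)→{2,7}; (9,1)→{1,7}; (10,8)→{1,8}. Safe: 3. Place at column 3.
Row 4: attacked by (1,6)→{3,6,9}; (2,10)→{8,10}; (3,3)→{2,3,4}; (5,9)→{8,9,10}; (6,2)→{2,4}; (8,7)→{3,7}; (9,1)→{1,6}; (10,8)→{2,8}. Safe: 5. Place at column 5.
Row 7: attacked by (1,6)→{6}; (2,10)→{5,10}; (3,3)→{3,7}; (4,5)→{2,5,8}; (5,9)→{7,9}; (6,2)→{1,2,3}; (8,7)→{6,7,8}; (9,1)→{1,3}; (10,8)→{5,8}. Safe: 4. Place at column 4.
Columns [6, 10, 3, 5, 9, 2, 4, 7, 1, 8], r−c [-5, -8, 0, -1, -4, 4, 3, 1, 8, 2], r+c [7, 12, 6, 9, 14, 8, 11, 15, 10, 18] are all distinct, so no two queens attack.

(1,6) (2,10) (3,3) (4,5) (5,9) (6,2) (7,4) (8,7) (9,1) (10,8)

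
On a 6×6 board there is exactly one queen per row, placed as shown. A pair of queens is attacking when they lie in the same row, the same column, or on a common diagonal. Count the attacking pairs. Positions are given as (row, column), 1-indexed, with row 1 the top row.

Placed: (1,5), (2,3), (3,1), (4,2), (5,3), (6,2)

7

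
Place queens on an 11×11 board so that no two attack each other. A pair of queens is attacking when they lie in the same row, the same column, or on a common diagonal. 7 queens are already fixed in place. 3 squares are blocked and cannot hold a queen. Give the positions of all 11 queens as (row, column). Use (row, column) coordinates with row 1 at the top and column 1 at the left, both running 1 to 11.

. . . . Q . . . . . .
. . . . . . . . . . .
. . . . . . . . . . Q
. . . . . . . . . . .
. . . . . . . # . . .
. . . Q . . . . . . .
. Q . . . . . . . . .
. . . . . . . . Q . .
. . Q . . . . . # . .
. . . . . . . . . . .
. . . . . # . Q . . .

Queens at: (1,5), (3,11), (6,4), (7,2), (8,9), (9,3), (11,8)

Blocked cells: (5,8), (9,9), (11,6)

(1,5) (2,1) (3,11) (4,7) (5,10) (6,4) (7,2) (8,9) (9,3) (10,6) (11,8)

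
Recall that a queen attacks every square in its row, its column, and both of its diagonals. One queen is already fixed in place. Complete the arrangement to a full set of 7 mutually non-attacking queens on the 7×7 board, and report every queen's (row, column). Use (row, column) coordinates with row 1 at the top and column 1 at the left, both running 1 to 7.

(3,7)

Row 1: attacked by (3,7)→{5,7}. Safe: 1, 2, 3, 4, 6. Place at column 1.
Row 2: attacked by (1,1)→{1,2}; (3,7)→{6,7}. Safe: 3, 4, 5. Place at column 4.
Row 4: attacked by (1,1)→{1,4}; (2,4)→{2,4,6}; (3,7)→{6,7}. Safe: 3, 5. Place at column 3.
Row 5: attacked by (1,1)→{1,5}; (2,4)→{1,4,7}; (3,7)→{5,7}; (4,3)→{2,3,4}. Safe: 6. Place at column 6.
Row 6: attacked by (1,1)→{1,6}; (2,4)→{4}; (3,7)→{4,7}; (4,3)→{1,3,5}; (5,6)→{5,6,7}. Safe: 2. Place at column 2.
Row 7: attacked by (1,1)→{1,7}; (2,4)→{4}; (3,7)→{3,7}; (4,3)→{3,6}; (5,6)→{4,6}; (6,2)→{1,2,3}. Safe: 5. Place at column 5.
Columns [1, 4, 7, 3, 6, 2, 5], r−c [0, -2, -4, 1, -1, 4, 2], r+c [2, 6, 10, 7, 11, 8, 12] are all distinct, so no two queens attack.

(1,1) (2,4) (3,7) (4,3) (5,6) (6,2) (7,5)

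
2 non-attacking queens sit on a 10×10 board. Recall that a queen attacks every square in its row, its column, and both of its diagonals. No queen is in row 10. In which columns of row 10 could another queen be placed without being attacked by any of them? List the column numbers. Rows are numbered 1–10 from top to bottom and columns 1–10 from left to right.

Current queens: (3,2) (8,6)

(3,2) attacks row 10 at column 2 and diagonals 9.
(8,6) attacks row 10 at column 6 and diagonals 4, 8.
Attacked columns: {2, 4, 6, 8, 9}. Safe: {1, 3, 5, 7, 10}.

columns 1, 3, 5, 7, 10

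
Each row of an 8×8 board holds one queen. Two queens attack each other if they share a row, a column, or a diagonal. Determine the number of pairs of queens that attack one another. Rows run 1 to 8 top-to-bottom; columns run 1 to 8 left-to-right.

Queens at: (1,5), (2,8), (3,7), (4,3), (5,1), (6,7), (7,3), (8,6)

Same column: (3,7)–(6,7) (column 7); (4,3)–(7,3) (column 3).
Same diagonal: (1,5)–(3,7) (|1−3| = |5−7| = 2); (1,5)–(5,1) (|1−5| = |5−1| = 4); (2,8)–(3,7) (|2−3| = |8−7| = 1); (2,8)–(7,3) (|2−7| = |8−3| = 5); (3,7)–(7,3) (|3−7| = |7−3| = 4); (5,1)–(7,3) (|5−7| = |1−3| = 2).
Total attacking pairs: 8.

8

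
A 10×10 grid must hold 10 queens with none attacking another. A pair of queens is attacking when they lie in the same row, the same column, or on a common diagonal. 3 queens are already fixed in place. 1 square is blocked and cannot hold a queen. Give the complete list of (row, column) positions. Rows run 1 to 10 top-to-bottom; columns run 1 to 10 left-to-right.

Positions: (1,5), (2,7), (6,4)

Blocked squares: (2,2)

(1,5) (2,7) (3,9) (4,3) (5,8) (6,4) (7,1) (8,10) (9,2) (10,6)

Row 3: attacked by (1,5)→{3,5,7}; (2,7)→{6,7,8}; (6,4)→{1,4,7}. Safe: 2, 9, 10. Place at column 9.
Row 4: attacked by (1,5)→{2,5,8}; (2,7)→{5,7,9}; (3,9)→{8,9,10}; (6,4)→{2,4,6}. Safe: 1, 3. Place at column 3.
Row 5: attacked by (1,5)→{1,5,9}; (2,7)→{4,7,10}; (3,9)→{7,9}; (4,3)→{2,3,4}; (6,4)→{3,4,5}. Safe: 6, 8. Place at column 8.
Row 7: attacked by (1,5)→{5}; (2,7)→{2,7}; (3,9)→{5,9}; (4,3)→{3,6}; (5,8)→{6,8,10}; (6,4)→{3,4,5}. Safe: 1. Place at column 1.
Row 8: attacked by (1,5)→{5}; (2,7)→{1,7}; (3,9)→{4,9}; (4,3)→{3,7}; (5,8)→{5,8}; (6,4)→{2,4,6}; (7,1)→{1,2}. Safe: 10. Place at column 10.
Row 9: attacked by (1,5)→{5}; (2,7)→{7}; (3,9)→{3,9}; (4,3)→{3,8}; (5,8)→{4,8}; (6,4)→{1,4,7}; (7,1)→{1,3}; (8,10)→{9,10}. Safe: 2, 6. Place at column 2.
Row 10: attacked by (1,5)→{5}; (2,7)→{7}; (3,9)→{2,9}; (4,3)→{3,9}; (5,8)→{3,8}; (6,4)→{4,8}; (7,1)→{1,4}; (8,10)→{8,10}; (9,2)→{1,2,3}. Safe: 6. Place at column 6.
Columns [5, 7, 9, 3, 8, 4, 1, 10, 2, 6], r−c [-4, -5, -6, 1, -3, 2, 6, -2, 7, 4], r+c [6, 9, 12, 7, 13, 10, 8, 18, 11, 16] are all distinct, so no two queens attack.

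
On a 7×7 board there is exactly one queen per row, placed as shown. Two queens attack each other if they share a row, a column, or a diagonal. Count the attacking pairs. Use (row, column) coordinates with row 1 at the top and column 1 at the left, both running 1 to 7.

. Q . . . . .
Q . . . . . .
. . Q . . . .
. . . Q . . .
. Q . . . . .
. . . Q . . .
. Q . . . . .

6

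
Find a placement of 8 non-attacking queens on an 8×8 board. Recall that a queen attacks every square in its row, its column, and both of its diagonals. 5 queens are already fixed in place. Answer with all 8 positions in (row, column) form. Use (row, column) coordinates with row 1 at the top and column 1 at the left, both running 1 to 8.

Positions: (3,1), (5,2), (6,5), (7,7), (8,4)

(1,8) (2,3) (3,1) (4,6) (5,2) (6,5) (7,7) (8,4)

Row 1: attacked by (3,1)→{1,3}; (5,2)→{2,6}; (6,5)→{5}; (7,7)→{1,7}; (8,4)→{4}. Safe: 8. Place at column 8.
Row 2: attacked by (1,8)→{7,8}; (3,1)→{1,2}; (5,2)→{2,5}; (6,5)→{1,5}; (7,7)→{2,7}; (8,4)→{4}. Safe: 3, 6. Place at column 3.
Row 4: attacked by (1,8)→{5,8}; (2,3)→{1,3,5}; (3,1)→{1,2}; (5,2)→{1,2,3}; (6,5)→{3,5,7}; (7,7)→{4,7}; (8,4)→{4,8}. Safe: 6. Place at column 6.
Columns [8, 3, 1, 6, 2, 5, 7, 4], r−c [-7, -1, 2, -2, 3, 1, 0, 4], r+c [9, 5, 4, 10, 7, 11, 14, 12] are all distinct, so no two queens attack.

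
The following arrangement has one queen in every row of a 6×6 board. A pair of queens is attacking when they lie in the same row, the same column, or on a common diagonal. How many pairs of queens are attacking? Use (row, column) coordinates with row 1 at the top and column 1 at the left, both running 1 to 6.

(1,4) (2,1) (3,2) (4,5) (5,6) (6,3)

4

Same diagonal: (1,4)–(3,2) (|1−3| = |4−2| = 2); (2,1)–(3,2) (|2−3| = |1−2| = 1); (4,5)–(5,6) (|4−5| = |5−6| = 1); (4,5)–(6,3) (|4−6| = |5−3| = 2).
Total attacking pairs: 4.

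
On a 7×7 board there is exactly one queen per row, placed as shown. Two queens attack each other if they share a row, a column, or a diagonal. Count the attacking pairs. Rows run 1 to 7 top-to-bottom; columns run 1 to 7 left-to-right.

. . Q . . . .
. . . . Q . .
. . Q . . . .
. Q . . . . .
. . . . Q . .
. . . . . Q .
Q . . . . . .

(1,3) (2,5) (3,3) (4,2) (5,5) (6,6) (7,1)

Same column: (1,3)–(3,3) (column 3); (2,5)–(5,5) (column 5).
Same diagonal: (3,3)–(4,2) (|3−4| = |3−2| = 1); (3,3)–(5,5) (|3−5| = |3−5| = 2); (3,3)–(6,6) (|3−6| = |3−6| = 3); (5,5)–(6,6) (|5−6| = |5−6| = 1).
Total attacking pairs: 6.

6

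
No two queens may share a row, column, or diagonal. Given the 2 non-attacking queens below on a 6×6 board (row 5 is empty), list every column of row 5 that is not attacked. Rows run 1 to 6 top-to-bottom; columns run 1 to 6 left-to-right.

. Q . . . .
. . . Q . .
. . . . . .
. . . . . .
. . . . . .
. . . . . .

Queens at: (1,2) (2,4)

(1,2) attacks row 5 at column 2 and diagonals 6.
(2,4) attacks row 5 at column 4 and diagonals 1.
Attacked columns: {1, 2, 4, 6}. Safe: {3, 5}.

columns 3, 5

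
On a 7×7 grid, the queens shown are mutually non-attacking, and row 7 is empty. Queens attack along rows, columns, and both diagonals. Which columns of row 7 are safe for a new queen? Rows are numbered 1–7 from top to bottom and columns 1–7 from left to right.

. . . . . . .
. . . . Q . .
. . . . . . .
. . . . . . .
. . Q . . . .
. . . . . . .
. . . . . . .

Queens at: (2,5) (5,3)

(2,5) attacks row 7 at column 5.
(5,3) attacks row 7 at column 3 and diagonals 1, 5.
Attacked columns: {1, 3, 5}. Safe: {2, 4, 6, 7}.

columns 2, 4, 6, 7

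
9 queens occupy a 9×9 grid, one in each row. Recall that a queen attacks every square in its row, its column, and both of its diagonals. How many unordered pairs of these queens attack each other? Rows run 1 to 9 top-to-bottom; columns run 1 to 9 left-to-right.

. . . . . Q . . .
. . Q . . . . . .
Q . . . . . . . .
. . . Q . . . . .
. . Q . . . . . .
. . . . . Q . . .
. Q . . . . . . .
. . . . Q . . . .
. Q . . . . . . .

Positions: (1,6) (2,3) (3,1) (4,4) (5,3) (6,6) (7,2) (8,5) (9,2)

6

Same column: (1,6)–(6,6) (column 6); (2,3)–(5,3) (column 3); (7,2)–(9,2) (column 2).
Same diagonal: (3,1)–(5,3) (|3−5| = |1−3| = 2); (4,4)–(5,3) (|4−5| = |4−3| = 1); (4,4)–(6,6) (|4−6| = |4−6| = 2).
Total attacking pairs: 6.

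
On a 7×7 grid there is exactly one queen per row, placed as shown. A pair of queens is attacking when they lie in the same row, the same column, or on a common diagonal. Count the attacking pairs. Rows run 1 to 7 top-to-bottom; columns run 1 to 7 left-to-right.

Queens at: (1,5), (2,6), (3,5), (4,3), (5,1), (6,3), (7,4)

6

Same column: (1,5)–(3,5) (column 5); (4,3)–(6,3) (column 3).
Same diagonal: (1,5)–(2,6) (|1−2| = |5−6| = 1); (1,5)–(5,1) (|1−5| = |5−1| = 4); (2,6)–(3,5) (|2−3| = |6−5| = 1); (6,3)–(7,4) (|6−7| = |3−4| = 1).
Total attacking pairs: 6.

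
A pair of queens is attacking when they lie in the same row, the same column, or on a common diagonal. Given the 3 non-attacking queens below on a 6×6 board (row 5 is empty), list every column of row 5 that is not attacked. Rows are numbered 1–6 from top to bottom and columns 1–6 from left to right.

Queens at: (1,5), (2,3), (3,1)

columns 2, 4

(1,5) attacks row 5 at column 5 and diagonals 1.
(2,3) attacks row 5 at column 3 and diagonals 6.
(3,1) attacks row 5 at column 1 and diagonals 3.
Attacked columns: {1, 3, 5, 6}. Safe: {2, 4}.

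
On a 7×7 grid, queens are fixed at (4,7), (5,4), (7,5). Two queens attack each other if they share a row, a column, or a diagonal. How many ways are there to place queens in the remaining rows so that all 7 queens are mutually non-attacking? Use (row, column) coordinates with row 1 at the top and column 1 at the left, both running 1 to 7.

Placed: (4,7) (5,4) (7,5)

1

Branch on row 1: col 1 → 0; col 2 → 1; col 3 → 0; col 6 → 0.
Sum: 0 + 1 + 0 + 0 = 1.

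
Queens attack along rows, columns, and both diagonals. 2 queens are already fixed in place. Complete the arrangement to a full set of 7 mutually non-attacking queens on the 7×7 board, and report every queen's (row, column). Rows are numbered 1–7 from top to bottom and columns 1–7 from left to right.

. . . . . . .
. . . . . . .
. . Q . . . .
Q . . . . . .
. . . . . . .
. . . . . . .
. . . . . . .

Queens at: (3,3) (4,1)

Row 1: attacked by (3,3)→{1,3,5}; (4,1)→{1,4}. Safe: 2, 6, 7. Place at column 7.
Row 2: attacked by (1,7)→{6,7}; (3,3)→{2,3,4}; (4,1)→{1,3}. Safe: 5. Place at column 5.
Row 5: attacked by (1,7)→{3,7}; (2,5)→{2,5}; (3,3)→{1,3,5}; (4,1)→{1,2}. Safe: 4, 6. Place at column 6.
Row 6: attacked by (1,7)→{2,7}; (2,5)→{1,5}; (3,3)→{3,6}; (4,1)→{1,3}; (5,6)→{5,6,7}. Safe: 4. Place at column 4.
Row 7: attacked by (1,7)→{1,7}; (2,5)→{5}; (3,3)→{3,7}; (4,1)→{1,4}; (5,6)→{4,6}; (6,4)→{3,4,5}. Safe: 2. Place at column 2.
Columns [7, 5, 3, 1, 6, 4, 2], r−c [-6, -3, 0, 3, -1, 2, 5], r+c [8, 7, 6, 5, 11, 10, 9] are all distinct, so no two queens attack.

(1,7) (2,5) (3,3) (4,1) (5,6) (6,4) (7,2)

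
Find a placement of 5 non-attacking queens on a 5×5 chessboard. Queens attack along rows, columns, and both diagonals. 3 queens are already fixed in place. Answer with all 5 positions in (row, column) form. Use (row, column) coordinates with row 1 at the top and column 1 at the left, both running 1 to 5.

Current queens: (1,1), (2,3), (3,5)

(1,1) (2,3) (3,5) (4,2) (5,4)

Row 4: attacked by (1,1)→{1,4}; (2,3)→{1,3,5}; (3,5)→{4,5}. Safe: 2. Place at column 2.
Row 5: attacked by (1,1)→{1,5}; (2,3)→{3}; (3,5)→{3,5}; (4,2)→{1,2,3}. Safe: 4. Place at column 4.
Columns [1, 3, 5, 2, 4], r−c [0, -1, -2, 2, 1], r+c [2, 5, 8, 6, 9] are all distinct, so no two queens attack.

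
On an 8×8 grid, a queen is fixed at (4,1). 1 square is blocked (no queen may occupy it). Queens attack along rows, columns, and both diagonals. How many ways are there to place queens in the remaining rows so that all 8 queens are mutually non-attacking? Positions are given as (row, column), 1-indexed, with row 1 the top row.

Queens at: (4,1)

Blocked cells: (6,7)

15

Branch on row 1: col 2 → 2; col 3 → 2; col 5 → 4; col 6 → 4; col 7 → 2; col 8 → 1.
Sum: 2 + 2 + 4 + 4 + 2 + 1 = 15.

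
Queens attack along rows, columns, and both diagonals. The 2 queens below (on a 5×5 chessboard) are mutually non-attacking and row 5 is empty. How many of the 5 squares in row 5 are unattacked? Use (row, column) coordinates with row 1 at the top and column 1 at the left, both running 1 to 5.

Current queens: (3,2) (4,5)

(3,2) attacks row 5 at column 2 and diagonals 4.
(4,5) attacks row 5 at column 5 and diagonals 4.
Attacked columns: {2, 4, 5}. Safe: {1, 3}.

2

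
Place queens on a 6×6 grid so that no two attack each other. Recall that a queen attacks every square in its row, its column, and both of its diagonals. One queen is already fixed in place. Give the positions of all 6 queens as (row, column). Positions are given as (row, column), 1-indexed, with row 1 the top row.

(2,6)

(1,3) (2,6) (3,2) (4,5) (5,1) (6,4)

Row 1: attacked by (2,6)→{5,6}. Safe: 1, 2, 3, 4. Place at column 3.
Row 3: attacked by (1,3)→{1,3,5}; (2,6)→{5,6}. Safe: 2, 4. Place at column 2.
Row 4: attacked by (1,3)→{3,6}; (2,6)→{4,6}; (3,2)→{1,2,3}. Safe: 5. Place at column 5.
Row 5: attacked by (1,3)→{3}; (2,6)→{3,6}; (3,2)→{2,4}; (4,5)→{4,5,6}. Safe: 1. Place at column 1.
Row 6: attacked by (1,3)→{3}; (2,6)→{2,6}; (3,2)→{2,5}; (4,5)→{3,5}; (5,1)→{1,2}. Safe: 4. Place at column 4.
Columns [3, 6, 2, 5, 1, 4], r−c [-2, -4, 1, -1, 4, 2], r+c [4, 8, 5, 9, 6, 10] are all distinct, so no two queens attack.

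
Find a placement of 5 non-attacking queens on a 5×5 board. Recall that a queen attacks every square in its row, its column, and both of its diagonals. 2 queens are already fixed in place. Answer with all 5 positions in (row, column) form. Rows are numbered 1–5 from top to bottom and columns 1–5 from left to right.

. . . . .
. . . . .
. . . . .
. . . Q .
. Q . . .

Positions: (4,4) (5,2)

Row 1: attacked by (4,4)→{1,4}; (5,2)→{2}. Safe: 3, 5. Place at column 5.
Row 2: attacked by (1,5)→{4,5}; (4,4)→{2,4}; (5,2)→{2,5}. Safe: 1, 3. Place at column 3.
Row 3: attacked by (1,5)→{3,5}; (2,3)→{2,3,4}; (4,4)→{3,4,5}; (5,2)→{2,4}. Safe: 1. Place at column 1.
Columns [5, 3, 1, 4, 2], r−c [-4, -1, 2, 0, 3], r+c [6, 5, 4, 8, 7] are all distinct, so no two queens attack.

(1,5) (2,3) (3,1) (4,4) (5,2)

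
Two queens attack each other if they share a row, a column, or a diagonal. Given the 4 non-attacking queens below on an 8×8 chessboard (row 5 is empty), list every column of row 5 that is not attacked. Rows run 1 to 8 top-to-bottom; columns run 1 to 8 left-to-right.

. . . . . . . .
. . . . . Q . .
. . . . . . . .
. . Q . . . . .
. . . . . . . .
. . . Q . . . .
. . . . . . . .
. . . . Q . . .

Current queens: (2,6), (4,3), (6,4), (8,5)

columns 1, 7

(2,6) attacks row 5 at column 6 and diagonals 3.
(4,3) attacks row 5 at column 3 and diagonals 2, 4.
(6,4) attacks row 5 at column 4 and diagonals 3, 5.
(8,5) attacks row 5 at column 5 and diagonals 2, 8.
Attacked columns: {2, 3, 4, 5, 6, 8}. Safe: {1, 7}.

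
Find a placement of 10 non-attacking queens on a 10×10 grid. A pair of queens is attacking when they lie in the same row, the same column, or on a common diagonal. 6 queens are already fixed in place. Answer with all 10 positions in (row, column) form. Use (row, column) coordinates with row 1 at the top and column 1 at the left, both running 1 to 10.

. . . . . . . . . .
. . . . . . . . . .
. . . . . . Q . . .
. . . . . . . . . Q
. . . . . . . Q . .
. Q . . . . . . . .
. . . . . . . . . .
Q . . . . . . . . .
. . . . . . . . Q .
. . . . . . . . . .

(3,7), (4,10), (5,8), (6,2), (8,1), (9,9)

(1,6) (2,3) (3,7) (4,10) (5,8) (6,2) (7,4) (8,1) (9,9) (10,5)

Row 1: attacked by (3,7)→{5,7,9}; (4,10)→{7,10}; (5,8)→{4,8}; (6,2)→{2,7}; (8,1)→{1,8}; (9,9)→{1,9}. Safe: 3, 6. Place at column 6.
Row 2: attacked by (1,6)→{5,6,7}; (3,7)→{6,7,8}; (4,10)→{8,10}; (5,8)→{5,8}; (6,2)→{2,6}; (8,1)→{1,7}; (9,9)→{2,9}. Safe: 3, 4. Place at column 3.
Row 7: attacked by (1,6)→{6}; (2,3)→{3,8}; (3,7)→{3,7}; (4,10)→{7,10}; (5,8)→{6,8,10}; (6,2)→{1,2,3}; (8,1)→{1,2}; (9,9)→{7,9}. Safe: 4, 5. Place at column 4.
Row 10: attacked by (1,6)→{6}; (2,3)→{3}; (3,7)→{7}; (4,10)→{4,10}; (5,8)→{3,8}; (6,2)→{2,6}; (7,4)→{1,4,7}; (8,1)→{1,3}; (9,9)→{8,9,10}. Safe: 5. Place at column 5.
Columns [6, 3, 7, 10, 8, 2, 4, 1, 9, 5], r−c [-5, -1, -4, -6, -3, 4, 3, 7, 0, 5], r+c [7, 5, 10, 14, 13, 8, 11, 9, 18, 15] are all distinct, so no two queens attack.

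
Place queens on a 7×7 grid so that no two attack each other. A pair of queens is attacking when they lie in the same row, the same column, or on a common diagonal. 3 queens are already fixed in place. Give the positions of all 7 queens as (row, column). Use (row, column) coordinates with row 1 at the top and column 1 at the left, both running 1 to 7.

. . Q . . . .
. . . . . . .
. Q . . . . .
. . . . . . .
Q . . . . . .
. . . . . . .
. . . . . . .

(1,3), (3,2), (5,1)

(1,3) (2,6) (3,2) (4,5) (5,1) (6,4) (7,7)

Row 2: attacked by (1,3)→{2,3,4}; (3,2)→{1,2,3}; (5,1)→{1,4}. Safe: 5, 6, 7. Place at column 6.
Row 4: attacked by (1,3)→{3,6}; (2,6)→{4,6}; (3,2)→{1,2,3}; (5,1)→{1,2}. Safe: 5, 7. Place at column 5.
Row 6: attacked by (1,3)→{3}; (2,6)→{2,6}; (3,2)→{2,5}; (4,5)→{3,5,7}; (5,1)→{1,2}. Safe: 4. Place at column 4.
Row 7: attacked by (1,3)→{3}; (2,6)→{1,6}; (3,2)→{2,6}; (4,5)→{2,5}; (5,1)→{1,3}; (6,4)→{3,4,5}. Safe: 7. Place at column 7.
Columns [3, 6, 2, 5, 1, 4, 7], r−c [-2, -4, 1, -1, 4, 2, 0], r+c [4, 8, 5, 9, 6, 10, 14] are all distinct, so no two queens attack.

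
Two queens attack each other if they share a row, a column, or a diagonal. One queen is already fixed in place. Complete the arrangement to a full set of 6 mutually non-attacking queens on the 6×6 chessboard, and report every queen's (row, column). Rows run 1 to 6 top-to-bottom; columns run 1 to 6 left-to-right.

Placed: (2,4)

Row 1: attacked by (2,4)→{3,4,5}. Safe: 1, 2, 6. Place at column 2.
Row 3: attacked by (1,2)→{2,4}; (2,4)→{3,4,5}. Safe: 1, 6. Place at column 6.
Row 4: attacked by (1,2)→{2,5}; (2,4)→{2,4,6}; (3,6)→{5,6}. Safe: 1, 3. Place at column 1.
Row 5: attacked by (1,2)→{2,6}; (2,4)→{1,4}; (3,6)→{4,6}; (4,1)→{1,2}. Safe: 3, 5. Place at column 3.
Row 6: attacked by (1,2)→{2}; (2,4)→{4}; (3,6)→{3,6}; (4,1)→{1,3}; (5,3)→{2,3,4}. Safe: 5. Place at column 5.
Columns [2, 4, 6, 1, 3, 5], r−c [-1, -2, -3, 3, 2, 1], r+c [3, 6, 9, 5, 8, 11] are all distinct, so no two queens attack.

(1,2) (2,4) (3,6) (4,1) (5,3) (6,5)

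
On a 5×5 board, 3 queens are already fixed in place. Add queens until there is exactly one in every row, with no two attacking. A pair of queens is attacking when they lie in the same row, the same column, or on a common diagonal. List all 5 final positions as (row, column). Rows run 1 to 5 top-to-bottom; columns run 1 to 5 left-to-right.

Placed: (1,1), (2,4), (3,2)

(1,1) (2,4) (3,2) (4,5) (5,3)

Row 4: attacked by (1,1)→{1,4}; (2,4)→{2,4}; (3,2)→{1,2,3}. Safe: 5. Place at column 5.
Row 5: attacked by (1,1)→{1,5}; (2,4)→{1,4}; (3,2)→{2,4}; (4,5)→{4,5}. Safe: 3. Place at column 3.
Columns [1, 4, 2, 5, 3], r−c [0, -2, 1, -1, 2], r+c [2, 6, 5, 9, 8] are all distinct, so no two queens attack.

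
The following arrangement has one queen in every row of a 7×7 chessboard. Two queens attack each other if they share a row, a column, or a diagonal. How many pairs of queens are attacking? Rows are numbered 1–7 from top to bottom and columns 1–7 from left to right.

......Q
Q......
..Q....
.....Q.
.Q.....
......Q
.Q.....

2

Same column: (1,7)–(6,7) (column 7); (5,2)–(7,2) (column 2).
Total attacking pairs: 2.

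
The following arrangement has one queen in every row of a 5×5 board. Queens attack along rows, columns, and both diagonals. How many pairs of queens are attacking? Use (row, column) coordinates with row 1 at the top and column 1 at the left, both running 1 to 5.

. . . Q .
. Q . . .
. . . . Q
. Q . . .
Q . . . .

2

Same column: (2,2)–(4,2) (column 2).
Same diagonal: (4,2)–(5,1) (|4−5| = |2−1| = 1).
Total attacking pairs: 2.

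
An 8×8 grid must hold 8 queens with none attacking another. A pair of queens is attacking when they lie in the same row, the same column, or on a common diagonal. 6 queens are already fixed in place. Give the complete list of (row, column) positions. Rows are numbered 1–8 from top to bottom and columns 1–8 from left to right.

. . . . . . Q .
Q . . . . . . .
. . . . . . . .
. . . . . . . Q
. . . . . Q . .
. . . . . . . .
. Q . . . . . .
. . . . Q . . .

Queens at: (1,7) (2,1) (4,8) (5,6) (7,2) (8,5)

(1,7) (2,1) (3,3) (4,8) (5,6) (6,4) (7,2) (8,5)

Row 3: attacked by (1,7)→{5,7}; (2,1)→{1,2}; (4,8)→{7,8}; (5,6)→{4,6,8}; (7,2)→{2,6}; (8,5)→{5}. Safe: 3. Place at column 3.
Row 6: attacked by (1,7)→{2,7}; (2,1)→{1,5}; (3,3)→{3,6}; (4,8)→{6,8}; (5,6)→{5,6,7}; (7,2)→{1,2,3}; (8,5)→{3,5,7}. Safe: 4. Place at column 4.
Columns [7, 1, 3, 8, 6, 4, 2, 5], r−c [-6, 1, 0, -4, -1, 2, 5, 3], r+c [8, 3, 6, 12, 11, 10, 9, 13] are all distinct, so no two queens attack.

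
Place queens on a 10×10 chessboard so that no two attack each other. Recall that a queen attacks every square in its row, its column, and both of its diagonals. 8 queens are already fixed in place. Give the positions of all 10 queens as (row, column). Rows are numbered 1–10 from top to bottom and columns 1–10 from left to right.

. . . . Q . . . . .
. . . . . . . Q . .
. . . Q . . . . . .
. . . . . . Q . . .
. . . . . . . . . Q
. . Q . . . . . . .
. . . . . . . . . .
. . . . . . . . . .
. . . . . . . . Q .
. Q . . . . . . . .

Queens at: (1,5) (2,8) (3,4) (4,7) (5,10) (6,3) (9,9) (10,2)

(1,5) (2,8) (3,4) (4,7) (5,10) (6,3) (7,1) (8,6) (9,9) (10,2)

Row 7: attacked by (1,5)→{5}; (2,8)→{3,8}; (3,4)→{4,8}; (4,7)→{4,7,10}; (5,10)→{8,10}; (6,3)→{2,3,4}; (9,9)→{7,9}; (10,2)→{2,5}. Safe: 1, 6. Place at column 1.
Row 8: attacked by (1,5)→{5}; (2,8)→{2,8}; (3,4)→{4,9}; (4,7)→{3,7}; (5,10)→{7,10}; (6,3)→{1,3,5}; (7,1)→{1,2}; (9,9)→{8,9,10}; (10,2)→{2,4}. Safe: 6. Place at column 6.
Columns [5, 8, 4, 7, 10, 3, 1, 6, 9, 2], r−c [-4, -6, -1, -3, -5, 3, 6, 2, 0, 8], r+c [6, 10, 7, 11, 15, 9, 8, 14, 18, 12] are all distinct, so no two queens attack.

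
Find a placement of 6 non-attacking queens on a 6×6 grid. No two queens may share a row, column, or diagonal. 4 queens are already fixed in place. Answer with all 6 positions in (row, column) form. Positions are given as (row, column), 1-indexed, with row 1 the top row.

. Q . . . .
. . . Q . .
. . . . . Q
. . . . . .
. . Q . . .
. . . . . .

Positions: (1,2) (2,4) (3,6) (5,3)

Row 4: attacked by (1,2)→{2,5}; (2,4)→{2,4,6}; (3,6)→{5,6}; (5,3)→{2,3,4}. Safe: 1. Place at column 1.
Row 6: attacked by (1,2)→{2}; (2,4)→{4}; (3,6)→{3,6}; (4,1)→{1,3}; (5,3)→{2,3,4}. Safe: 5. Place at column 5.
Columns [2, 4, 6, 1, 3, 5], r−c [-1, -2, -3, 3, 2, 1], r+c [3, 6, 9, 5, 8, 11] are all distinct, so no two queens attack.

(1,2) (2,4) (3,6) (4,1) (5,3) (6,5)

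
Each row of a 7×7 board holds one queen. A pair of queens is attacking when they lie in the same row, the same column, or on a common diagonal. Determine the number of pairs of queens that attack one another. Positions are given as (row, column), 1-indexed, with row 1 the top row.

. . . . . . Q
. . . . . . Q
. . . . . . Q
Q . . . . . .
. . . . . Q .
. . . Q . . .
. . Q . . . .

Same column: (1,7)–(2,7) (column 7); (1,7)–(3,7) (column 7); (2,7)–(3,7) (column 7).
Same diagonal: (3,7)–(6,4) (|3−6| = |7−4| = 3); (3,7)–(7,3) (|3−7| = |7−3| = 4); (6,4)–(7,3) (|6−7| = |4−3| = 1).
Total attacking pairs: 6.

6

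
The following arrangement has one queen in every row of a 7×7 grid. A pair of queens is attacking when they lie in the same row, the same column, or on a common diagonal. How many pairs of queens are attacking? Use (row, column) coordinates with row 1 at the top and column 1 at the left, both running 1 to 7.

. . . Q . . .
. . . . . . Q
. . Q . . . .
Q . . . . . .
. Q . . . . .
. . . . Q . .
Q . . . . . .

Same column: (4,1)–(7,1) (column 1).
Same diagonal: (1,4)–(4,1) (|1−4| = |4−1| = 3); (4,1)–(5,2) (|4−5| = |1−2| = 1).
Total attacking pairs: 3.

3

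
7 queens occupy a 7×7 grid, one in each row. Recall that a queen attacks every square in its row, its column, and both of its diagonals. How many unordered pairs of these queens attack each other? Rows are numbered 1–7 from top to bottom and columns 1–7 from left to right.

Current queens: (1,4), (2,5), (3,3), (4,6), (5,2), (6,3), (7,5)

Same column: (2,5)–(7,5) (column 5); (3,3)–(6,3) (column 3).
Same diagonal: (1,4)–(2,5) (|1−2| = |4−5| = 1); (2,5)–(5,2) (|2−5| = |5−2| = 3); (5,2)–(6,3) (|5−6| = |2−3| = 1).
Total attacking pairs: 5.

5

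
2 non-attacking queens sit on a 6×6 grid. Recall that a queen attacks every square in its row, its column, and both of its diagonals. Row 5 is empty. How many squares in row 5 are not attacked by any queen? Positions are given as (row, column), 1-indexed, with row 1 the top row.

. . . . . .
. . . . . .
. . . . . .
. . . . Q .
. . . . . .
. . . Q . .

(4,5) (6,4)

(4,5) attacks row 5 at column 5 and diagonals 4, 6.
(6,4) attacks row 5 at column 4 and diagonals 3, 5.
Attacked columns: {3, 4, 5, 6}. Safe: {1, 2}.

2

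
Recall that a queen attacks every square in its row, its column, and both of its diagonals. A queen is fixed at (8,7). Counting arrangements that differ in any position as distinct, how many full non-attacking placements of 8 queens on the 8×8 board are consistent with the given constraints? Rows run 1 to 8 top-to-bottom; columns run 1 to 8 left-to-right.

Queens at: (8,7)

Branch on row 1: col 1 → 0; col 2 → 0; col 3 → 0; col 4 → 3; col 5 → 3; col 6 → 2; col 8 → 0.
Sum: 0 + 0 + 0 + 3 + 3 + 2 + 0 = 8.

8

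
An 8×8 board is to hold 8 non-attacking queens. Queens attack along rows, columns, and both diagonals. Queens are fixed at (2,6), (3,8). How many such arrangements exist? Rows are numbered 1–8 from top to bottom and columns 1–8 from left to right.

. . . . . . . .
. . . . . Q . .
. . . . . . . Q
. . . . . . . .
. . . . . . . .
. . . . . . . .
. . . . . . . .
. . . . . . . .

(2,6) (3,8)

Branch on row 1: col 1 → 1; col 2 → 1; col 3 → 3; col 4 → 2.
Sum: 1 + 1 + 3 + 2 = 7.

7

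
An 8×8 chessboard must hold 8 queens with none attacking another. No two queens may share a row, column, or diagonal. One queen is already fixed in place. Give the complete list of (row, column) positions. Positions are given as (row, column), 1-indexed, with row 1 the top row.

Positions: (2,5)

Row 1: attacked by (2,5)→{4,5,6}. Safe: 1, 2, 3, 7, 8. Place at column 1.
Row 3: attacked by (1,1)→{1,3}; (2,5)→{4,5,6}. Safe: 2, 7, 8. Place at column 8.
Row 4: attacked by (1,1)→{1,4}; (2,5)→{3,5,7}; (3,8)→{7,8}. Safe: 2, 6. Place at column 6.
Row 5: attacked by (1,1)→{1,5}; (2,5)→{2,5,8}; (3,8)→{6,8}; (4,6)→{5,6,7}. Safe: 3, 4. Place at column 3.
Row 6: attacked by (1,1)→{1,6}; (2,5)→{1,5}; (3,8)→{5,8}; (4,6)→{4,6,8}; (5,3)→{2,3,4}. Safe: 7. Place at column 7.
Row 7: attacked by (1,1)→{1,7}; (2,5)→{5}; (3,8)→{4,8}; (4,6)→{3,6}; (5,3)→{1,3,5}; (6,7)→{6,7,8}. Safe: 2. Place at column 2.
Row 8: attacked by (1,1)→{1,8}; (2,5)→{5}; (3,8)→{3,8}; (4,6)→{2,6}; (5,3)→{3,6}; (6,7)→{5,7}; (7,2)→{1,2,3}. Safe: 4. Place at column 4.
Columns [1, 5, 8, 6, 3, 7, 2, 4], r−c [0, -3, -5, -2, 2, -1, 5, 4], r+c [2, 7, 11, 10, 8, 13, 9, 12] are all distinct, so no two queens attack.

(1,1) (2,5) (3,8) (4,6) (5,3) (6,7) (7,2) (8,4)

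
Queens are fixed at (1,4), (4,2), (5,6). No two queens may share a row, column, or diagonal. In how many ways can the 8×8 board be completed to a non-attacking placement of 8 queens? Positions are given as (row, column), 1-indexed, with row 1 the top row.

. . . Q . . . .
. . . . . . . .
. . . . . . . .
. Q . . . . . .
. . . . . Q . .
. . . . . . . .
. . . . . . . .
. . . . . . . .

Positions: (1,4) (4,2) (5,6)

1

Branch on row 2: col 1 → 0; col 7 → 1; col 8 → 0.
Sum: 0 + 1 + 0 = 1.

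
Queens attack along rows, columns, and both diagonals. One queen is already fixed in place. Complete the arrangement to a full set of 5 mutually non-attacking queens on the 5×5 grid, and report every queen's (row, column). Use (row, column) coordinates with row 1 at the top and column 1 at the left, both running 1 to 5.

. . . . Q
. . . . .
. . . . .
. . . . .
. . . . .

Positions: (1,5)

(1,5) (2,2) (3,4) (4,1) (5,3)

Row 2: attacked by (1,5)→{4,5}. Safe: 1, 2, 3. Place at column 2.
Row 3: attacked by (1,5)→{3,5}; (2,2)→{1,2,3}. Safe: 4. Place at column 4.
Row 4: attacked by (1,5)→{2,5}; (2,2)→{2,4}; (3,4)→{3,4,5}. Safe: 1. Place at column 1.
Row 5: attacked by (1,5)→{1,5}; (2,2)→{2,5}; (3,4)→{2,4}; (4,1)→{1,2}. Safe: 3. Place at column 3.
Columns [5, 2, 4, 1, 3], r−c [-4, 0, -1, 3, 2], r+c [6, 4, 7, 5, 8] are all distinct, so no two queens attack.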